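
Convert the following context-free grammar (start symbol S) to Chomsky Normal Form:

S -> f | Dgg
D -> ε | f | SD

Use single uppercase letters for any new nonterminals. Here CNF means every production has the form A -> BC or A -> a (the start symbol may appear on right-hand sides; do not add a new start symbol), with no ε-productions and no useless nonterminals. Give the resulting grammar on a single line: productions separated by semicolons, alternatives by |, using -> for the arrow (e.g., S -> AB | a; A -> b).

Nullable: {D}; after ε-elimination: S -> f | gg | Dgg; D -> S | f | SD.
After unit-elimination: S -> f | gg | Dgg; D -> f | SD | gg | Dgg.
TERM: introduce A -> g and substitute in every rule of length ≥2.
BIN: D -> DAA becomes D -> DB, B -> AA; S -> DAA becomes S -> DC, C -> AA.

S -> f | AA | DC; A -> g; B -> AA; C -> AA; D -> f | AA | DB | SD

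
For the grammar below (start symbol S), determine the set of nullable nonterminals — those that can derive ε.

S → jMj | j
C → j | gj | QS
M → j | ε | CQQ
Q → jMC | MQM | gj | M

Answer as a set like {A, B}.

{M, Q}

Directly nullable (have an ε-rule): {M}.
Q is nullable via Q -> M (every symbol on the right is already known nullable).
Not nullable: C, S — each has a terminal in every rule's right-hand side or depends on a non-nullable symbol.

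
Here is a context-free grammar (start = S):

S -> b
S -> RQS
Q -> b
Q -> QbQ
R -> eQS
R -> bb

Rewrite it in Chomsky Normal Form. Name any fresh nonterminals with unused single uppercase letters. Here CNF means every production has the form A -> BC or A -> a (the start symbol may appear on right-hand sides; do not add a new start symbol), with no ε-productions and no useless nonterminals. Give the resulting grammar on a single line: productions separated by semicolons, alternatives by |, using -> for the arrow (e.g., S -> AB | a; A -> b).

S -> b | RE; A -> b; B -> e; C -> AQ; D -> QS; E -> QS; Q -> b | QC; R -> AA | BD

No ε-productions.
No unit productions to eliminate.
TERM: introduce A -> b, B -> e and substitute in every rule of length ≥2.
BIN: Q -> QAQ becomes Q -> QC, C -> AQ; R -> BQS becomes R -> BD, D -> QS; S -> RQS becomes S -> RE, E -> QS.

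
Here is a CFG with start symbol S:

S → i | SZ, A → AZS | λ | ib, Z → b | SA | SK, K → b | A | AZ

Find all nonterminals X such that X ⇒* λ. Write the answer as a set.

Directly nullable (have an ε-rule): {A}.
K is nullable via K -> A (every symbol on the right is already known nullable).
Not nullable: S, Z — each has a terminal in every rule's right-hand side or depends on a non-nullable symbol.

{A, K}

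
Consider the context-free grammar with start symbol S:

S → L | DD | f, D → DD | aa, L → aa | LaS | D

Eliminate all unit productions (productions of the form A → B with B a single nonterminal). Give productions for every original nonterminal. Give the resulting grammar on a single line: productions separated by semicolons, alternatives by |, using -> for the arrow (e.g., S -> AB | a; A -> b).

Unit productions: L->D, S->L.
Unit pairs (A ⇒* B via units): (L,D), (S,D), (S,L).
S: inherits non-unit rules of {D, L, S} → DD | LaS | aa | f.
D: inherits non-unit rules of {D} → DD | aa.
L: inherits non-unit rules of {D, L} → DD | LaS | aa.

S -> f | DD | aa | LaS; D -> DD | aa; L -> DD | aa | LaS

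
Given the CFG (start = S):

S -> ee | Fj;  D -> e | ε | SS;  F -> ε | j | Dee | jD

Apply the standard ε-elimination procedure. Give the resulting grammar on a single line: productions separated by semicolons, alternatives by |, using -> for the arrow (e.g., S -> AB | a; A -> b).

S -> j | Fj | ee; D -> e | SS; F -> j | ee | jD | Dee

Nullable set: {D, F}.
S -> Fj: F nullable, giving Fj | j.
Drop D -> ε.
Drop F -> ε.
F -> Dee: D nullable, giving Dee | ee.
F -> jD: D nullable, giving j | jD.
Unchanged (no nullable symbols): S -> ee; D -> SS; D -> e; F -> j.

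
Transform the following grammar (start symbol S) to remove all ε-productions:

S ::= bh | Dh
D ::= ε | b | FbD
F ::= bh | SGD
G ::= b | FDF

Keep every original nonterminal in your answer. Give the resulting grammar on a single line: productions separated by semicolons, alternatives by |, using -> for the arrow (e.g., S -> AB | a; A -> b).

S -> h | Dh | bh; D -> b | Fb | FbD; F -> SG | bh | SGD; G -> b | FF | FDF

Nullable set: {D}.
S -> Dh: D nullable, giving Dh | h.
Drop D -> ε.
D -> FbD: D nullable, giving Fb | FbD.
F -> SGD: D nullable, giving SG | SGD.
G -> FDF: D nullable, giving FDF | FF.
Unchanged (no nullable symbols): S -> bh; D -> b; F -> bh; G -> b.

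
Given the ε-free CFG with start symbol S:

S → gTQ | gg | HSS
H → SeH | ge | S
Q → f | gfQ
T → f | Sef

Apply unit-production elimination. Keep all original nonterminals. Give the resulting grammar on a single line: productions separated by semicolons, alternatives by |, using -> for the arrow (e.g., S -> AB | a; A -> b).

S -> gg | HSS | gTQ; H -> ge | gg | HSS | SeH | gTQ; Q -> f | gfQ; T -> f | Sef

Unit productions: H->S.
Unit pairs (A ⇒* B via units): (H,S).
S: inherits non-unit rules of {S} → HSS | gTQ | gg.
H: inherits non-unit rules of {H, S} → HSS | SeH | gTQ | ge | gg.
Q: inherits non-unit rules of {Q} → f | gfQ.
T: inherits non-unit rules of {T} → Sef | f.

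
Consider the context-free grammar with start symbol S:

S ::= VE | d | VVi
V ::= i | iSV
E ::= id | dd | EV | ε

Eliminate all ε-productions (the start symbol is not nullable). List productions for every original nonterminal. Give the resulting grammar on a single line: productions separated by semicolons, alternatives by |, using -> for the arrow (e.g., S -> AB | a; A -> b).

Nullable set: {E}.
S -> VE: E nullable, giving V | VE.
Drop E -> ε.
E -> EV: E nullable, giving EV | V.
Unchanged (no nullable symbols): S -> VVi; S -> d; E -> dd; E -> id; V -> i; V -> iSV.

S -> V | d | VE | VVi; E -> V | EV | dd | id; V -> i | iSV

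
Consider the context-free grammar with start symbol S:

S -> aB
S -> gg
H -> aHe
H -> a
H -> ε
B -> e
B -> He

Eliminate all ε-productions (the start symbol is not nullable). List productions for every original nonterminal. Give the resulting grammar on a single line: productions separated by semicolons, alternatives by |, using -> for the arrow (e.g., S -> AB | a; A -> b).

Nullable set: {H}.
B -> He: H nullable, giving He | e.
Drop H -> ε.
H -> aHe: H nullable, giving aHe | ae.
Unchanged (no nullable symbols): S -> aB; S -> gg; B -> e; H -> a.

S -> aB | gg; B -> e | He; H -> a | ae | aHe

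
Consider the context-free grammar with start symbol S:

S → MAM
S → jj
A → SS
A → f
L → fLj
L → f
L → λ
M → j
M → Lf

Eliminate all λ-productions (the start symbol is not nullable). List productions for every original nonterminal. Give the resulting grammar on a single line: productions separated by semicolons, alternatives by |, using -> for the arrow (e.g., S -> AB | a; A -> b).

Nullable set: {L}.
Drop L -> λ.
L -> fLj: L nullable, giving fLj | fj.
M -> Lf: L nullable, giving Lf | f.
Unchanged (no nullable symbols): S -> MAM; S -> jj; A -> SS; A -> f; L -> f; M -> j.

S -> jj | MAM; A -> f | SS; L -> f | fj | fLj; M -> f | j | Lf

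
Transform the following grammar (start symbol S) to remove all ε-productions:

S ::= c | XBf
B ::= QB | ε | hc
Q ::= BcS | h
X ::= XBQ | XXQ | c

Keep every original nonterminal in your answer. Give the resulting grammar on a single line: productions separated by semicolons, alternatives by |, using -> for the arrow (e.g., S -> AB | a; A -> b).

Nullable set: {B}.
S -> XBf: B nullable, giving XBf | Xf.
Drop B -> ε.
B -> QB: B nullable, giving Q | QB.
Q -> BcS: B nullable, giving BcS | cS.
X -> XBQ: B nullable, giving XBQ | XQ.
Unchanged (no nullable symbols): S -> c; B -> hc; Q -> h; X -> XXQ; X -> c.

S -> c | Xf | XBf; B -> Q | QB | hc; Q -> h | cS | BcS; X -> c | XQ | XBQ | XXQ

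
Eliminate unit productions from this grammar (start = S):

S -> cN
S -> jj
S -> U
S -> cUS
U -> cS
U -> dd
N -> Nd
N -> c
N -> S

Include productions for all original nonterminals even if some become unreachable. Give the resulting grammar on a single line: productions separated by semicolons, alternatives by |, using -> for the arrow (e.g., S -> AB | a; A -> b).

S -> cN | cS | dd | jj | cUS; N -> c | Nd | cN | cS | dd | jj | cUS; U -> cS | dd

Unit productions: N->S, S->U.
Unit pairs (A ⇒* B via units): (N,S), (N,U), (S,U).
S: inherits non-unit rules of {S, U} → cN | cS | cUS | dd | jj.
N: inherits non-unit rules of {N, S, U} → Nd | c | cN | cS | cUS | dd | jj.
U: inherits non-unit rules of {U} → cS | dd.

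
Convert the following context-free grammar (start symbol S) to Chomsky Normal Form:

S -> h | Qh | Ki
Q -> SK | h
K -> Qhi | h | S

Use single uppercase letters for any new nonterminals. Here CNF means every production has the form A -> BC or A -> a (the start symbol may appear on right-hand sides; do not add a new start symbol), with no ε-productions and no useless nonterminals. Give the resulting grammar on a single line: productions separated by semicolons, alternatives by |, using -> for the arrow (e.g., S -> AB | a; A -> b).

No ε-productions.
After unit-elimination: S -> h | Ki | Qh; K -> h | Ki | Qh | Qhi; Q -> h | SK.
TERM: introduce B -> h, A -> i and substitute in every rule of length ≥2.
BIN: K -> QBA becomes K -> QC, C -> BA.

S -> h | KA | QB; A -> i; B -> h; C -> BA; K -> h | KA | QB | QC; Q -> h | SK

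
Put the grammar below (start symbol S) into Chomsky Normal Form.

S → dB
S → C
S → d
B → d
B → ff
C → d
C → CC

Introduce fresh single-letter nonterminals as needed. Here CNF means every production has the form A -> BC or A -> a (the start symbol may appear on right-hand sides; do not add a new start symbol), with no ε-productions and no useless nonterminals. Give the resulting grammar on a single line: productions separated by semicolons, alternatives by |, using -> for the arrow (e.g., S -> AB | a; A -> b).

No ε-productions.
After unit-elimination: S -> d | CC | dB; B -> d | ff; C -> d | CC.
TERM: introduce D -> d, A -> f and substitute in every rule of length ≥2.

S -> d | CC | DB; A -> f; B -> d | AA; C -> d | CC; D -> d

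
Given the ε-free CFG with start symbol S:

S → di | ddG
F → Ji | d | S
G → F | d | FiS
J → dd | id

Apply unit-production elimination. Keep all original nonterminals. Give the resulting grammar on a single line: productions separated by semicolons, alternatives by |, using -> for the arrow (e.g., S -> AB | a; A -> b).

S -> di | ddG; F -> d | Ji | di | ddG; G -> d | Ji | di | FiS | ddG; J -> dd | id

Unit productions: F->S, G->F.
Unit pairs (A ⇒* B via units): (F,S), (G,F), (G,S).
S: inherits non-unit rules of {S} → ddG | di.
F: inherits non-unit rules of {F, S} → Ji | d | ddG | di.
G: inherits non-unit rules of {F, G, S} → FiS | Ji | d | ddG | di.
J: inherits non-unit rules of {J} → dd | id.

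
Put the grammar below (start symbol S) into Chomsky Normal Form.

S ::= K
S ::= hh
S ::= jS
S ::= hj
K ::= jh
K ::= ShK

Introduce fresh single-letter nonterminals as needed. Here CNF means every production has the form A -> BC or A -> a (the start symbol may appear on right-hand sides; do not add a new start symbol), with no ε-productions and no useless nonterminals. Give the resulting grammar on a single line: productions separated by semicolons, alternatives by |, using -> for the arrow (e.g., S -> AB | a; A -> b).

No ε-productions.
After unit-elimination: S -> hh | hj | jS | jh | ShK; K -> jh | ShK.
TERM: introduce A -> h, B -> j and substitute in every rule of length ≥2.
BIN: K -> SAK becomes K -> SC, C -> AK; S -> SAK becomes S -> SD, D -> AK.

S -> AA | AB | BA | BS | SD; A -> h; B -> j; C -> AK; D -> AK; K -> BA | SC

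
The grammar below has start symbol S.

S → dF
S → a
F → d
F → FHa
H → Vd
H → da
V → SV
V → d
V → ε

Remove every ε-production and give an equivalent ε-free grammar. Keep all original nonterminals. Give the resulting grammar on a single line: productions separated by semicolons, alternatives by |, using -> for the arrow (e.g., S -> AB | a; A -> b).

S -> a | dF; F -> d | FHa; H -> d | Vd | da; V -> S | d | SV

Nullable set: {V}.
H -> Vd: V nullable, giving Vd | d.
Drop V -> ε.
V -> SV: V nullable, giving S | SV.
Unchanged (no nullable symbols): S -> a; S -> dF; F -> FHa; F -> d; H -> da; V -> d.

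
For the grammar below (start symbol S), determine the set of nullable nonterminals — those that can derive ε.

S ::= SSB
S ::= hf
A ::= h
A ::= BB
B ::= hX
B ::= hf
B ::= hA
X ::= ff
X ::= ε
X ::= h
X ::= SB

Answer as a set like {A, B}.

Directly nullable (have an ε-rule): {X}.
Not nullable: A, B, S — each has a terminal in every rule's right-hand side or depends on a non-nullable symbol.

{X}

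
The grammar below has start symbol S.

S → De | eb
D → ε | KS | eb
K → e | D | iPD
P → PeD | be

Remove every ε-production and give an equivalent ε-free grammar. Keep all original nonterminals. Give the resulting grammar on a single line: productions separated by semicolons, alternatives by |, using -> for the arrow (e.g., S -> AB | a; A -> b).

S -> e | De | eb; D -> S | KS | eb; K -> D | e | iP | iPD; P -> Pe | be | PeD

Nullable set: {D, K}.
S -> De: D nullable, giving De | e.
Drop D -> ε.
D -> KS: K nullable, giving KS | S.
K -> D: D nullable, giving D.
K -> iPD: D nullable, giving iP | iPD.
P -> PeD: D nullable, giving Pe | PeD.
Unchanged (no nullable symbols): S -> eb; D -> eb; K -> e; P -> be.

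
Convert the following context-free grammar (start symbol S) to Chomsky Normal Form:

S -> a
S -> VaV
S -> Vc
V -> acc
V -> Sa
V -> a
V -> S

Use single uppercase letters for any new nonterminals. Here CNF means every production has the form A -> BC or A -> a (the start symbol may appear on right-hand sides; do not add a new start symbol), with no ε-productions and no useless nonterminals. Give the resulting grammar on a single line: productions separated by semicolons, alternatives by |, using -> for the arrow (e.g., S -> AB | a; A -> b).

S -> a | VB | VC; A -> a; B -> c; C -> AV; D -> BB; E -> AV; V -> a | AD | SA | VB | VE

No ε-productions.
After unit-elimination: S -> a | Vc | VaV; V -> a | Sa | Vc | VaV | acc.
TERM: introduce A -> a, B -> c and substitute in every rule of length ≥2.
BIN: S -> VAV becomes S -> VC, C -> AV; V -> ABB becomes V -> AD, D -> BB; V -> VAV becomes V -> VE, E -> AV.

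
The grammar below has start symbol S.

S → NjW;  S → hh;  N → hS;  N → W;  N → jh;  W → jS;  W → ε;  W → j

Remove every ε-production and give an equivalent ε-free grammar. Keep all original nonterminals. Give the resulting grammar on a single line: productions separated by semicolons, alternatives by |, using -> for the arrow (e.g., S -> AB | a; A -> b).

S -> j | Nj | hh | jW | NjW; N -> W | hS | jh; W -> j | jS

Nullable set: {N, W}.
S -> NjW: N, W nullable, giving Nj | NjW | j | jW.
N -> W: W nullable, giving W.
Drop W -> ε.
Unchanged (no nullable symbols): S -> hh; N -> hS; N -> jh; W -> j; W -> jS.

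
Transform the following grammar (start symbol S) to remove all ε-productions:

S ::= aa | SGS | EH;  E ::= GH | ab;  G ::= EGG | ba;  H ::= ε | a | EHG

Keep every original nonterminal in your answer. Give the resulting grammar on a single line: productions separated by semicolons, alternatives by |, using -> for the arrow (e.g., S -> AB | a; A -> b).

Nullable set: {H}.
S -> EH: H nullable, giving E | EH.
E -> GH: H nullable, giving G | GH.
Drop H -> ε.
H -> EHG: H nullable, giving EG | EHG.
Unchanged (no nullable symbols): S -> SGS; S -> aa; E -> ab; G -> EGG; G -> ba; H -> a.

S -> E | EH | aa | SGS; E -> G | GH | ab; G -> ba | EGG; H -> a | EG | EHG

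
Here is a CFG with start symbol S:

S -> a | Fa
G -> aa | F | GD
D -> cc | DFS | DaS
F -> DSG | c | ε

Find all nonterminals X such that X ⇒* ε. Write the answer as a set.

{F, G}

Directly nullable (have an ε-rule): {F}.
G is nullable via G -> F (every symbol on the right is already known nullable).
Not nullable: D, S — each has a terminal in every rule's right-hand side or depends on a non-nullable symbol.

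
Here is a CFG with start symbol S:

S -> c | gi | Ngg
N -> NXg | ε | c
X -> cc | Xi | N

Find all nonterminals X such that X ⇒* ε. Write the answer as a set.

{N, X}

Directly nullable (have an ε-rule): {N}.
X is nullable via X -> N (every symbol on the right is already known nullable).
Not nullable: S — each has a terminal in every rule's right-hand side or depends on a non-nullable symbol.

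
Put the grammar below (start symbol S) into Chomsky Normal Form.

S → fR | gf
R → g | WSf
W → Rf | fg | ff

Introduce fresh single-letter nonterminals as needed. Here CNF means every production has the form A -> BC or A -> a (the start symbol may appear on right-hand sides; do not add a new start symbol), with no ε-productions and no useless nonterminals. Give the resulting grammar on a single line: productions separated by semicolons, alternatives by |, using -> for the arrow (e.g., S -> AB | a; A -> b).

No ε-productions.
No unit productions to eliminate.
TERM: introduce A -> f, B -> g and substitute in every rule of length ≥2.
BIN: R -> WSA becomes R -> WC, C -> SA.

S -> AR | BA; A -> f; B -> g; C -> SA; R -> g | WC; W -> AA | AB | RA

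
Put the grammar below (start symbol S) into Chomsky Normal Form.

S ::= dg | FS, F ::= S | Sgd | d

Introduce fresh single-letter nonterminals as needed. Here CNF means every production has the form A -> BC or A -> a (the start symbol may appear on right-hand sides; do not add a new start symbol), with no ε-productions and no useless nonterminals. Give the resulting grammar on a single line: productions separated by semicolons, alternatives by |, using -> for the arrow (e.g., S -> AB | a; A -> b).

S -> BA | FS; A -> g; B -> d; C -> AB; F -> d | BA | FS | SC

No ε-productions.
After unit-elimination: S -> FS | dg; F -> d | FS | dg | Sgd.
TERM: introduce B -> d, A -> g and substitute in every rule of length ≥2.
BIN: F -> SAB becomes F -> SC, C -> AB.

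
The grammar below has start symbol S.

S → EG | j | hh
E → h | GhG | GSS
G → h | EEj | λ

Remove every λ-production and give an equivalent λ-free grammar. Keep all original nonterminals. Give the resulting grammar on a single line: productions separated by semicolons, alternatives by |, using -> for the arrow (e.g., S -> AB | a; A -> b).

Nullable set: {G}.
S -> EG: G nullable, giving E | EG.
E -> GSS: G nullable, giving GSS | SS.
E -> GhG: G, G nullable, giving Gh | GhG | h | hG.
Drop G -> λ.
Unchanged (no nullable symbols): S -> hh; S -> j; E -> h; G -> EEj; G -> h.

S -> E | j | EG | hh; E -> h | Gh | SS | hG | GSS | GhG; G -> h | EEj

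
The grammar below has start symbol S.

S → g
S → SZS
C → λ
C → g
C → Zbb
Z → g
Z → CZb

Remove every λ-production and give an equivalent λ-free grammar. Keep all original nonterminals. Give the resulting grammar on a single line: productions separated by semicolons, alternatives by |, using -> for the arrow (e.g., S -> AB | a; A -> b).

Nullable set: {C}.
Drop C -> λ.
Z -> CZb: C nullable, giving CZb | Zb.
Unchanged (no nullable symbols): S -> SZS; S -> g; C -> Zbb; C -> g; Z -> g.

S -> g | SZS; C -> g | Zbb; Z -> g | Zb | CZb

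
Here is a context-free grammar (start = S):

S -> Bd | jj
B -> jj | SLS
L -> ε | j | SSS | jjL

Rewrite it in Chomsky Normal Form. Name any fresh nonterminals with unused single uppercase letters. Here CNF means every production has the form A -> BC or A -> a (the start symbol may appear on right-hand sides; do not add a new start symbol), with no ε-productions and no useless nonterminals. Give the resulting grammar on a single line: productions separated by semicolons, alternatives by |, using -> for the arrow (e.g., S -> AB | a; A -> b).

Nullable: {L}; after ε-elimination: S -> Bd | jj; B -> SS | jj | SLS; L -> j | jj | SSS | jjL.
No unit productions to eliminate.
TERM: introduce C -> d, A -> j and substitute in every rule of length ≥2.
BIN: B -> SLS becomes B -> SD, D -> LS; L -> AAL becomes L -> AE, E -> AL; L -> SSS becomes L -> SF, F -> SS.

S -> AA | BC; A -> j; B -> AA | SD | SS; C -> d; D -> LS; E -> AL; F -> SS; L -> j | AA | AE | SF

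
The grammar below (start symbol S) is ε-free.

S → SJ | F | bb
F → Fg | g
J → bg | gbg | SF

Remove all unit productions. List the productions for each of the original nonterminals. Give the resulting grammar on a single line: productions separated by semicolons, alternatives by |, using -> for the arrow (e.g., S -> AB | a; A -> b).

Unit productions: S->F.
Unit pairs (A ⇒* B via units): (S,F).
S: inherits non-unit rules of {F, S} → Fg | SJ | bb | g.
F: inherits non-unit rules of {F} → Fg | g.
J: inherits non-unit rules of {J} → SF | bg | gbg.

S -> g | Fg | SJ | bb; F -> g | Fg; J -> SF | bg | gbg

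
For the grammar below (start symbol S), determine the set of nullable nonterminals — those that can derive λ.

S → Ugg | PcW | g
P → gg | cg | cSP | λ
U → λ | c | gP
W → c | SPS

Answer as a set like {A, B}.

Directly nullable (have an ε-rule): {P, U}.
Not nullable: S, W — each has a terminal in every rule's right-hand side or depends on a non-nullable symbol.

{P, U}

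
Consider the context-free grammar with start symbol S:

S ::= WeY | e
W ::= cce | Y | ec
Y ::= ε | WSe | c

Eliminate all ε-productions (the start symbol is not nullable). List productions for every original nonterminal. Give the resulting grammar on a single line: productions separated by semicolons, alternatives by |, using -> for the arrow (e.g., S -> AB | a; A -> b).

Nullable set: {W, Y}.
S -> WeY: W, Y nullable, giving We | WeY | e | eY.
W -> Y: Y nullable, giving Y.
Drop Y -> ε.
Y -> WSe: W nullable, giving Se | WSe.
Unchanged (no nullable symbols): S -> e; W -> cce; W -> ec; Y -> c.

S -> e | We | eY | WeY; W -> Y | ec | cce; Y -> c | Se | WSe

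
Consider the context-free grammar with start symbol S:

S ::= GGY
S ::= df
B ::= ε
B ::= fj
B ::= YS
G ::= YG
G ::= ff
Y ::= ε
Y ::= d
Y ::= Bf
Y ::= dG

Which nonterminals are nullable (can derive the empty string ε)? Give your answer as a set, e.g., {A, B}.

Directly nullable (have an ε-rule): {B, Y}.
Not nullable: G, S — each has a terminal in every rule's right-hand side or depends on a non-nullable symbol.

{B, Y}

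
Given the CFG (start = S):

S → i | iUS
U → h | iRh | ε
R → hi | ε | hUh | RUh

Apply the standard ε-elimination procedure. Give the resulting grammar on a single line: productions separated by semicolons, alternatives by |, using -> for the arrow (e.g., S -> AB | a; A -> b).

Nullable set: {R, U}.
S -> iUS: U nullable, giving iS | iUS.
Drop R -> ε.
R -> RUh: R, U nullable, giving RUh | Rh | Uh | h.
R -> hUh: U nullable, giving hUh | hh.
Drop U -> ε.
U -> iRh: R nullable, giving iRh | ih.
Unchanged (no nullable symbols): S -> i; R -> hi; U -> h.

S -> i | iS | iUS; R -> h | Rh | Uh | hh | hi | RUh | hUh; U -> h | ih | iRh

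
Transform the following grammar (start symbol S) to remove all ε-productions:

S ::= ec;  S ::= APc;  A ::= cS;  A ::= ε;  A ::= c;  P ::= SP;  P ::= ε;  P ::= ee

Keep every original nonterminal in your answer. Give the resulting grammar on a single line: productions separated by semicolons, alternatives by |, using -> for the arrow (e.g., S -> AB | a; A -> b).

Nullable set: {A, P}.
S -> APc: A, P nullable, giving APc | Ac | Pc | c.
Drop A -> ε.
Drop P -> ε.
P -> SP: P nullable, giving S | SP.
Unchanged (no nullable symbols): S -> ec; A -> c; A -> cS; P -> ee.

S -> c | Ac | Pc | ec | APc; A -> c | cS; P -> S | SP | ee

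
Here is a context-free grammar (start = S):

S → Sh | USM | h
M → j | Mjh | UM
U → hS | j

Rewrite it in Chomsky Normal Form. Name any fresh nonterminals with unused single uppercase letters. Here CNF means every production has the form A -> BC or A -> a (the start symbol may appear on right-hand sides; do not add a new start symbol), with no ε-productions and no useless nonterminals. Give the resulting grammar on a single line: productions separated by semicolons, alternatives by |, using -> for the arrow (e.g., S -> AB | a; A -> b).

No ε-productions.
No unit productions to eliminate.
TERM: introduce B -> h, A -> j and substitute in every rule of length ≥2.
BIN: M -> MAB becomes M -> MC, C -> AB; S -> USM becomes S -> UD, D -> SM.

S -> h | SB | UD; A -> j; B -> h; C -> AB; D -> SM; M -> j | MC | UM; U -> j | BS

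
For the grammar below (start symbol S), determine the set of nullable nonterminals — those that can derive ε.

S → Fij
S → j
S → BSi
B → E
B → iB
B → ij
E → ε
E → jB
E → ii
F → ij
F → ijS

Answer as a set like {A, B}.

Directly nullable (have an ε-rule): {E}.
B is nullable via B -> E (every symbol on the right is already known nullable).
Not nullable: F, S — each has a terminal in every rule's right-hand side or depends on a non-nullable symbol.

{B, E}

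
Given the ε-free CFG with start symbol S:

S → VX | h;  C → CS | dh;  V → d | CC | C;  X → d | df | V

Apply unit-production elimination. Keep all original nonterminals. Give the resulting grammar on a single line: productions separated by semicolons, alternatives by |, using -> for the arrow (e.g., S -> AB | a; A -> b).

S -> h | VX; C -> CS | dh; V -> d | CC | CS | dh; X -> d | CC | CS | df | dh

Unit productions: V->C, X->V.
Unit pairs (A ⇒* B via units): (V,C), (X,C), (X,V).
S: inherits non-unit rules of {S} → VX | h.
C: inherits non-unit rules of {C} → CS | dh.
V: inherits non-unit rules of {C, V} → CC | CS | d | dh.
X: inherits non-unit rules of {C, V, X} → CC | CS | d | df | dh.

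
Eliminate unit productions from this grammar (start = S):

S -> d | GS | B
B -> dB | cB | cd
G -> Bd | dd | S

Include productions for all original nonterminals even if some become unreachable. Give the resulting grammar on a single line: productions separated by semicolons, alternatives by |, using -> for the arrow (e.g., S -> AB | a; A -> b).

S -> d | GS | cB | cd | dB; B -> cB | cd | dB; G -> d | Bd | GS | cB | cd | dB | dd

Unit productions: G->S, S->B.
Unit pairs (A ⇒* B via units): (G,B), (G,S), (S,B).
S: inherits non-unit rules of {B, S} → GS | cB | cd | d | dB.
B: inherits non-unit rules of {B} → cB | cd | dB.
G: inherits non-unit rules of {B, G, S} → Bd | GS | cB | cd | d | dB | dd.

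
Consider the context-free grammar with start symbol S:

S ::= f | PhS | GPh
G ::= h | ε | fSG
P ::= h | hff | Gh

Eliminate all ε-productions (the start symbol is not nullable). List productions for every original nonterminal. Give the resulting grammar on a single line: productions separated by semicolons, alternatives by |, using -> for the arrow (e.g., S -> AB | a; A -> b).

S -> f | Ph | GPh | PhS; G -> h | fS | fSG; P -> h | Gh | hff

Nullable set: {G}.
S -> GPh: G nullable, giving GPh | Ph.
Drop G -> ε.
G -> fSG: G nullable, giving fS | fSG.
P -> Gh: G nullable, giving Gh | h.
Unchanged (no nullable symbols): S -> PhS; S -> f; G -> h; P -> h; P -> hff.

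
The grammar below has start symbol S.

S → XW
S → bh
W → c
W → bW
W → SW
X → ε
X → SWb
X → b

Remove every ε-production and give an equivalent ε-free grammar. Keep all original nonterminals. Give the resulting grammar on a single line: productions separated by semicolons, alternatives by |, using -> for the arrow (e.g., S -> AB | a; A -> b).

Nullable set: {X}.
S -> XW: X nullable, giving W | XW.
Drop X -> ε.
Unchanged (no nullable symbols): S -> bh; W -> SW; W -> bW; W -> c; X -> SWb; X -> b.

S -> W | XW | bh; W -> c | SW | bW; X -> b | SWb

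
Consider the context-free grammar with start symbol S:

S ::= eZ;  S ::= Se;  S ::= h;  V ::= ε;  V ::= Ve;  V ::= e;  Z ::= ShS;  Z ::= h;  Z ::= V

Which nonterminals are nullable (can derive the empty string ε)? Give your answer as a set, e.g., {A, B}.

{V, Z}

Directly nullable (have an ε-rule): {V}.
Z is nullable via Z -> V (every symbol on the right is already known nullable).
Not nullable: S — each has a terminal in every rule's right-hand side or depends on a non-nullable symbol.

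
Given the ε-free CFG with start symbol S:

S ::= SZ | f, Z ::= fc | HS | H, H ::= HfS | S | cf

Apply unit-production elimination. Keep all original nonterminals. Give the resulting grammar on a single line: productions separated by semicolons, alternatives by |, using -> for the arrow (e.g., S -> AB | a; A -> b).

S -> f | SZ; H -> f | SZ | cf | HfS; Z -> f | HS | SZ | cf | fc | HfS

Unit productions: H->S, Z->H.
Unit pairs (A ⇒* B via units): (H,S), (Z,H), (Z,S).
S: inherits non-unit rules of {S} → SZ | f.
H: inherits non-unit rules of {H, S} → HfS | SZ | cf | f.
Z: inherits non-unit rules of {H, S, Z} → HS | HfS | SZ | cf | f | fc.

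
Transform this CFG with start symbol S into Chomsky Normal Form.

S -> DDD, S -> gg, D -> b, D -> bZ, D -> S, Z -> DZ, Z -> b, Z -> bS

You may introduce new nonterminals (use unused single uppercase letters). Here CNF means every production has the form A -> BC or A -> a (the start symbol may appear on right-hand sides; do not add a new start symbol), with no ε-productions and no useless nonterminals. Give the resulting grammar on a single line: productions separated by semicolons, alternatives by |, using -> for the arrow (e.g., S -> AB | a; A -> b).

S -> BB | DE; A -> b; B -> g; C -> DD; D -> b | AZ | BB | DC; E -> DD; Z -> b | AS | DZ

No ε-productions.
After unit-elimination: S -> gg | DDD; D -> b | bZ | gg | DDD; Z -> b | DZ | bS.
TERM: introduce A -> b, B -> g and substitute in every rule of length ≥2.
BIN: D -> DDD becomes D -> DC, C -> DD; S -> DDD becomes S -> DE, E -> DD.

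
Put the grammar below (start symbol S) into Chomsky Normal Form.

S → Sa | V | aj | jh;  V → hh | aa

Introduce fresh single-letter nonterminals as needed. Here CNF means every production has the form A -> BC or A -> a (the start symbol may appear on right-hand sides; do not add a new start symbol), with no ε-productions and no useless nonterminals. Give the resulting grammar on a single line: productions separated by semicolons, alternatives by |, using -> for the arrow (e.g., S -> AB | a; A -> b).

No ε-productions.
After unit-elimination: S -> Sa | aa | aj | hh | jh; V -> aa | hh.
TERM: introduce A -> a, C -> h, B -> j and substitute in every rule of length ≥2.
Drop unreachable/unproductive: V.

S -> AA | AB | BC | CC | SA; A -> a; B -> j; C -> h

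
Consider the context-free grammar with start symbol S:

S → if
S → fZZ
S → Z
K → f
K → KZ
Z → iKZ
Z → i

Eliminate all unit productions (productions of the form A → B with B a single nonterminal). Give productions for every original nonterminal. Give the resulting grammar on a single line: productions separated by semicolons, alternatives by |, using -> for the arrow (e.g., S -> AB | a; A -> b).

S -> i | if | fZZ | iKZ; K -> f | KZ; Z -> i | iKZ

Unit productions: S->Z.
Unit pairs (A ⇒* B via units): (S,Z).
S: inherits non-unit rules of {S, Z} → fZZ | i | iKZ | if.
K: inherits non-unit rules of {K} → KZ | f.
Z: inherits non-unit rules of {Z} → i | iKZ.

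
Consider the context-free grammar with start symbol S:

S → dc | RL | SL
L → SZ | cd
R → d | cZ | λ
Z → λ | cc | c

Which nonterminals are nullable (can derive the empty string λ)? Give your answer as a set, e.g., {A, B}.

{R, Z}

Directly nullable (have an ε-rule): {R, Z}.
Not nullable: L, S — each has a terminal in every rule's right-hand side or depends on a non-nullable symbol.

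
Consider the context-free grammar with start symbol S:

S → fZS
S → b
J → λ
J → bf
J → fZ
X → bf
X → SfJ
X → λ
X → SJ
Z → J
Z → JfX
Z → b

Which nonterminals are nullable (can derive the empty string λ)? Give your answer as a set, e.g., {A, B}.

Directly nullable (have an ε-rule): {J, X}.
Z is nullable via Z -> J (every symbol on the right is already known nullable).
Not nullable: S — each has a terminal in every rule's right-hand side or depends on a non-nullable symbol.

{J, X, Z}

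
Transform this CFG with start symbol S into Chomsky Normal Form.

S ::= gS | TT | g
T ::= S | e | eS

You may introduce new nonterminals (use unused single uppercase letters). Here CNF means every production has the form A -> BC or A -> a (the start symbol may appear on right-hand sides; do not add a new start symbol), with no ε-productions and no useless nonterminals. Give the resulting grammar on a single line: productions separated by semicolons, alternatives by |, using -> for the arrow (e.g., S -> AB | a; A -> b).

No ε-productions.
After unit-elimination: S -> g | TT | gS; T -> e | g | TT | eS | gS.
TERM: introduce B -> e, A -> g and substitute in every rule of length ≥2.

S -> g | AS | TT; A -> g; B -> e; T -> e | g | AS | BS | TT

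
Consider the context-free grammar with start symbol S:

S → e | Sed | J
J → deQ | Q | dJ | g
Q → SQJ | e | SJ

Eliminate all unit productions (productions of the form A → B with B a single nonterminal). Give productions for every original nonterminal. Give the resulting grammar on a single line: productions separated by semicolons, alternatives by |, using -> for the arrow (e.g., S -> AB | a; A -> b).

S -> e | g | SJ | dJ | SQJ | Sed | deQ; J -> e | g | SJ | dJ | SQJ | deQ; Q -> e | SJ | SQJ

Unit productions: J->Q, S->J.
Unit pairs (A ⇒* B via units): (J,Q), (S,J), (S,Q).
S: inherits non-unit rules of {J, Q, S} → SJ | SQJ | Sed | dJ | deQ | e | g.
J: inherits non-unit rules of {J, Q} → SJ | SQJ | dJ | deQ | e | g.
Q: inherits non-unit rules of {Q} → SJ | SQJ | e.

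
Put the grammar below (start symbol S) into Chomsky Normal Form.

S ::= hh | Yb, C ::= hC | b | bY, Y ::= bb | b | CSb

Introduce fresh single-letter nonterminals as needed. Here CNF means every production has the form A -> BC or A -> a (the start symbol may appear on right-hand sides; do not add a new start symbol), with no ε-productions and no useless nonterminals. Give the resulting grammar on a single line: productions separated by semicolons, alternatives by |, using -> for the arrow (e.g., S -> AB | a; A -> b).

No ε-productions.
No unit productions to eliminate.
TERM: introduce A -> b, B -> h and substitute in every rule of length ≥2.
BIN: Y -> CSA becomes Y -> CD, D -> SA.

S -> BB | YA; A -> b; B -> h; C -> b | AY | BC; D -> SA; Y -> b | AA | CD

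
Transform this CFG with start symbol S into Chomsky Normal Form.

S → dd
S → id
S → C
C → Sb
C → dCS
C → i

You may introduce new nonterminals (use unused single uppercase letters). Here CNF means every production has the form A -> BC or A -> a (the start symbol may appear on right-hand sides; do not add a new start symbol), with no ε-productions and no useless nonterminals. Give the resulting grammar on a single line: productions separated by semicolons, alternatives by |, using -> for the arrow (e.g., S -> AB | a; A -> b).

S -> i | BB | BF | DB | SA; A -> b; B -> d; C -> i | BE | SA; D -> i; E -> CS; F -> CS

No ε-productions.
After unit-elimination: S -> i | Sb | dd | id | dCS; C -> i | Sb | dCS.
TERM: introduce A -> b, B -> d, D -> i and substitute in every rule of length ≥2.
BIN: C -> BCS becomes C -> BE, E -> CS; S -> BCS becomes S -> BF, F -> CS.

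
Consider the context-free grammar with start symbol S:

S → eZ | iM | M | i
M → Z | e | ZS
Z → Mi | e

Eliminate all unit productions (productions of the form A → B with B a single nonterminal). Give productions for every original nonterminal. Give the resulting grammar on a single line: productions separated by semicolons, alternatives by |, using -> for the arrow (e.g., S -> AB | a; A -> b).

Unit productions: M->Z, S->M.
Unit pairs (A ⇒* B via units): (M,Z), (S,M), (S,Z).
S: inherits non-unit rules of {M, S, Z} → Mi | ZS | e | eZ | i | iM.
M: inherits non-unit rules of {M, Z} → Mi | ZS | e.
Z: inherits non-unit rules of {Z} → Mi | e.

S -> e | i | Mi | ZS | eZ | iM; M -> e | Mi | ZS; Z -> e | Mi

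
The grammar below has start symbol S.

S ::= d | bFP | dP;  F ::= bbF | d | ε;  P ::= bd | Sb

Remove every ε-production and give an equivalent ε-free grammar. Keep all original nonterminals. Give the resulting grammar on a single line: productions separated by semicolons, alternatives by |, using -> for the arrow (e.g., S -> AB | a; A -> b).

S -> d | bP | dP | bFP; F -> d | bb | bbF; P -> Sb | bd

Nullable set: {F}.
S -> bFP: F nullable, giving bFP | bP.
Drop F -> ε.
F -> bbF: F nullable, giving bb | bbF.
Unchanged (no nullable symbols): S -> d; S -> dP; F -> d; P -> Sb; P -> bd.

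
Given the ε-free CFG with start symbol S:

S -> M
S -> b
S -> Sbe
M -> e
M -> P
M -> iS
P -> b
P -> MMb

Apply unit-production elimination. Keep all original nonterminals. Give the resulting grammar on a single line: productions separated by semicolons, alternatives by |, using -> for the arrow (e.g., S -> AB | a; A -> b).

Unit productions: M->P, S->M.
Unit pairs (A ⇒* B via units): (M,P), (S,M), (S,P).
S: inherits non-unit rules of {M, P, S} → MMb | Sbe | b | e | iS.
M: inherits non-unit rules of {M, P} → MMb | b | e | iS.
P: inherits non-unit rules of {P} → MMb | b.

S -> b | e | iS | MMb | Sbe; M -> b | e | iS | MMb; P -> b | MMb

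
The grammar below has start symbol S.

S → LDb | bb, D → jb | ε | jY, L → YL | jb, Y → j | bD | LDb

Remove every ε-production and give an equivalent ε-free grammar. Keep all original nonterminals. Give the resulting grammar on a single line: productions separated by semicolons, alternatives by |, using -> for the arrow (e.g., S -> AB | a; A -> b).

Nullable set: {D}.
S -> LDb: D nullable, giving LDb | Lb.
Drop D -> ε.
Y -> LDb: D nullable, giving LDb | Lb.
Y -> bD: D nullable, giving b | bD.
Unchanged (no nullable symbols): S -> bb; D -> jY; D -> jb; L -> YL; L -> jb; Y -> j.

S -> Lb | bb | LDb; D -> jY | jb; L -> YL | jb; Y -> b | j | Lb | bD | LDb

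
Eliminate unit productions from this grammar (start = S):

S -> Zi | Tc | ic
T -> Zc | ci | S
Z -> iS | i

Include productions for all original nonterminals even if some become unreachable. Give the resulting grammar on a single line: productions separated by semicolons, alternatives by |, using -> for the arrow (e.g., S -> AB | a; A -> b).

S -> Tc | Zi | ic; T -> Tc | Zc | Zi | ci | ic; Z -> i | iS

Unit productions: T->S.
Unit pairs (A ⇒* B via units): (T,S).
S: inherits non-unit rules of {S} → Tc | Zi | ic.
T: inherits non-unit rules of {S, T} → Tc | Zc | Zi | ci | ic.
Z: inherits non-unit rules of {Z} → i | iS.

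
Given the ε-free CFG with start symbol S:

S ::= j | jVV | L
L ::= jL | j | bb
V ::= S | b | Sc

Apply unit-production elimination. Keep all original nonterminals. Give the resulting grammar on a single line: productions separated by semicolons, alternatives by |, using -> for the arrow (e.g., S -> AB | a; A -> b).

Unit productions: S->L, V->S.
Unit pairs (A ⇒* B via units): (S,L), (V,L), (V,S).
S: inherits non-unit rules of {L, S} → bb | j | jL | jVV.
L: inherits non-unit rules of {L} → bb | j | jL.
V: inherits non-unit rules of {L, S, V} → Sc | b | bb | j | jL | jVV.

S -> j | bb | jL | jVV; L -> j | bb | jL; V -> b | j | Sc | bb | jL | jVV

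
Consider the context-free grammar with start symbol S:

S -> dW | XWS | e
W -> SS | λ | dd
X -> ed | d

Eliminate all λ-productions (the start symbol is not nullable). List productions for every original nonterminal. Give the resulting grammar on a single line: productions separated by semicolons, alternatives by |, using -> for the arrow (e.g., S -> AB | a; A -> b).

S -> d | e | XS | dW | XWS; W -> SS | dd; X -> d | ed

Nullable set: {W}.
S -> XWS: W nullable, giving XS | XWS.
S -> dW: W nullable, giving d | dW.
Drop W -> λ.
Unchanged (no nullable symbols): S -> e; W -> SS; W -> dd; X -> d; X -> ed.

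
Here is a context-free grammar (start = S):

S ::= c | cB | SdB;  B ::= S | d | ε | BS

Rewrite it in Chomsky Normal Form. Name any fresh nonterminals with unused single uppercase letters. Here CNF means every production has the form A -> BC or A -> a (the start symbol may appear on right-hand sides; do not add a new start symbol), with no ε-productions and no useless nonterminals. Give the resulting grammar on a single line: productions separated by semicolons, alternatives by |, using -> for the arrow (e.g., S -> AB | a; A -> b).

S -> c | CB | SA | SE; A -> d; B -> c | d | BS | CB | SA | SD; C -> c; D -> AB; E -> AB

Nullable: {B}; after ε-elimination: S -> c | Sd | cB | SdB; B -> S | d | BS.
After unit-elimination: S -> c | Sd | cB | SdB; B -> c | d | BS | Sd | cB | SdB.
TERM: introduce C -> c, A -> d and substitute in every rule of length ≥2.
BIN: B -> SAB becomes B -> SD, D -> AB; S -> SAB becomes S -> SE, E -> AB.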